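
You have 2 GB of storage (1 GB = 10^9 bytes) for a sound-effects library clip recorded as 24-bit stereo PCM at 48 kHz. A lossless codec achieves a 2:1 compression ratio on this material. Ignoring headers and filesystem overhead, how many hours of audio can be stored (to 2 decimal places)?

3.86 hours

Uncompressed byte rate = 48,000 × 3 × 2 = 288,000 bytes/s.
After 2:1 compression, effective rate ≈ 144000 bytes/s.
Capacity = 2 × 1,000,000,000 = 2,000,000,000 bytes.
2,000,000,000 / effective rate ≈ 13888.89 s → 3.86 hours.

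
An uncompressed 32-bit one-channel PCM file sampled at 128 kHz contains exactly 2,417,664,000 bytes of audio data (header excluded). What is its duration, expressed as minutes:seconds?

78:42

Byte rate = 128,000 × 4 × 1 = 512,000 bytes/s.
Duration = 2,417,664,000 / 512,000 = 4,722 s.
4,722 s = 78:42.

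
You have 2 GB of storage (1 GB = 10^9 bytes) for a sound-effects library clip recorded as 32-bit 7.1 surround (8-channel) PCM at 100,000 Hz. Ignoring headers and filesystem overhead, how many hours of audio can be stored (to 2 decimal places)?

Uncompressed byte rate = 100,000 × 4 × 8 = 3,200,000 bytes/s.
Capacity = 2 × 1,000,000,000 = 2,000,000,000 bytes.
2,000,000,000 / 3,200,000 ≈ 625 s → 0.17 hours.

0.17 hours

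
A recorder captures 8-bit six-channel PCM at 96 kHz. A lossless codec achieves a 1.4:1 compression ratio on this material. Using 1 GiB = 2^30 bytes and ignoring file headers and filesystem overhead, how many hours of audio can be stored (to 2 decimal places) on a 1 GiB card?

0.72 hours

Uncompressed byte rate = 96,000 × 1 × 6 = 576,000 bytes/s.
After 1.4:1 compression, effective rate ≈ 411428.57 bytes/s.
Capacity = 1 × 1,073,741,824 = 1,073,741,824 bytes.
1,073,741,824 / effective rate ≈ 2609.79 s → 0.72 hours.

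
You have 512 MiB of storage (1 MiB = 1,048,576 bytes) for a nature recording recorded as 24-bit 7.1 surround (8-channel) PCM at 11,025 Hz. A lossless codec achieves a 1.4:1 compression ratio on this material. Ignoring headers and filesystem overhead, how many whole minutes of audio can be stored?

Uncompressed byte rate = 11,025 × 3 × 8 = 264,600 bytes/s.
After 1.4:1 compression, effective rate ≈ 189000 bytes/s.
Capacity = 512 × 1,048,576 = 536,870,912 bytes.
536,870,912 / effective rate ≈ 2840.59 s → 47 minutes.

47 minutes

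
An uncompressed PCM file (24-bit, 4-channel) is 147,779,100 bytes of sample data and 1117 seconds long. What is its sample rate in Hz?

11,025 Hz

Bytes = sample_rate × seconds × bytes_per_sample × channels.
sample_rate = 147,779,100 / (1,117 × 3 × 4) = 147,779,100 / 13,404 = 11,025 Hz.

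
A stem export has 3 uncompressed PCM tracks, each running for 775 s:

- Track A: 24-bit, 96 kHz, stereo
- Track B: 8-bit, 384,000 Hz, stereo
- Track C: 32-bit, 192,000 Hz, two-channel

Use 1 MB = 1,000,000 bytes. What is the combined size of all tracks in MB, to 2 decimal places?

Track A: 96,000 × 775 × 3 × 2 = 446,400,000 bytes.
Track B: 384,000 × 775 × 1 × 2 = 595,200,000 bytes.
Track C: 192,000 × 775 × 4 × 2 = 1,190,400,000 bytes.
Total = 2,232,000,000 bytes = 2232.00 MB.

2232.00 MB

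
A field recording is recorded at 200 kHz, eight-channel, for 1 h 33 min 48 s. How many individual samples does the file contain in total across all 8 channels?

1 h 33 min 48 s = 5,628 s.
200,000 × 5,628 s × 8 ch = 9,004,800,000 samples.

9,004,800,000 samples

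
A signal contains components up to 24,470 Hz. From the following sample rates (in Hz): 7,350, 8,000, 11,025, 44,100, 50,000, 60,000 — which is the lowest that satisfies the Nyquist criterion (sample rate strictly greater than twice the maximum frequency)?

Need sample rate > 2 × 24,470 = 48,940 Hz.
Lowest listed rate above 48,940 Hz is 50,000 Hz.

50,000 Hz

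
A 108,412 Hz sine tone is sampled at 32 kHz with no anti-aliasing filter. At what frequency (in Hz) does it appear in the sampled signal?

Nyquist = 32,000/2 = 16,000 Hz; 108,412 Hz exceeds it.
Alias = |108,412 − 3×32,000| = |108,412 − 96,000| = 12,412 Hz.

12,412 Hz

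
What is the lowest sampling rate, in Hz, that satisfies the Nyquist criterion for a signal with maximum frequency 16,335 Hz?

32,670 Hz

Minimum sample rate = 2 × 16,335 Hz = 32,670 Hz.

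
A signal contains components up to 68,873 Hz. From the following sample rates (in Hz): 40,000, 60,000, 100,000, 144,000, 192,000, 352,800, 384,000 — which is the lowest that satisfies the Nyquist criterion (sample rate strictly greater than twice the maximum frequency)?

144,000 Hz

Need sample rate > 2 × 68,873 = 137,746 Hz.
Lowest listed rate above 137,746 Hz is 144,000 Hz.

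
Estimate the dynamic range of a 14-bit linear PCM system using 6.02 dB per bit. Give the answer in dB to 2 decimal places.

14 × 6.02 = 84.28 dB.

84.28 dB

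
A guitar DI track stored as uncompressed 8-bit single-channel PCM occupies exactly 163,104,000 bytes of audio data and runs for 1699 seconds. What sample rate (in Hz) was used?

Bytes = sample_rate × seconds × bytes_per_sample × channels.
sample_rate = 163,104,000 / (1,699 × 1 × 1) = 163,104,000 / 1,699 = 96,000 Hz.

96,000 Hz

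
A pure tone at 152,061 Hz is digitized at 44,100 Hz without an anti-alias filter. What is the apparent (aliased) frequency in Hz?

Nyquist = 44,100/2 = 22,050 Hz; 152,061 Hz exceeds it.
Alias = |152,061 − 3×44,100| = |152,061 − 132,300| = 19,761 Hz.

19,761 Hz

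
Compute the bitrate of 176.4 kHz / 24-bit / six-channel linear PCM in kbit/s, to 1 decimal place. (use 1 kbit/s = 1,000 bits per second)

25401.6 kbit/s

Bit rate = 176,400 × 24 × 6 = 25,401,600 bits/s.
= 25401.6 kbit/s.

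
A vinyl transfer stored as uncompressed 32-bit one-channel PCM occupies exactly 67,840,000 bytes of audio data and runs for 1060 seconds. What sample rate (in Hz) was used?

Bytes = sample_rate × seconds × bytes_per_sample × channels.
sample_rate = 67,840,000 / (1,060 × 4 × 1) = 67,840,000 / 4,240 = 16,000 Hz.

16,000 Hz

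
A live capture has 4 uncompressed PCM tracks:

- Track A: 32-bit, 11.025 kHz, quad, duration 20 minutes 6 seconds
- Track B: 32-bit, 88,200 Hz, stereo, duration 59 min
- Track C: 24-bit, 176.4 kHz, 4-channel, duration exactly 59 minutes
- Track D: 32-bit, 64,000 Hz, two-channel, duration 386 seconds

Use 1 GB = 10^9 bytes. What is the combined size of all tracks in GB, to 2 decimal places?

Track A: 20 minutes 6 seconds = 1,206 s; 11,025 × 1,206 × 4 × 4 = 212,738,400 bytes.
Track B: 59 min = 3,540 s; 88,200 × 3,540 × 4 × 2 = 2,497,824,000 bytes.
Track C: exactly 59 minutes = 3,540 s; 176,400 × 3,540 × 3 × 4 = 7,493,472,000 bytes.
Track D: 64,000 × 386 × 4 × 2 = 197,632,000 bytes.
Total = 10,401,666,400 bytes = 10.40 GB.

10.40 GB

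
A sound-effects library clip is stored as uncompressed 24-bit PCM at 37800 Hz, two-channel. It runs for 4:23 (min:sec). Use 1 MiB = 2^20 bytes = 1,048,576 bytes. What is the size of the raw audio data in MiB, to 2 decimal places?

Duration = 4:23 (min:sec) = 263 s.
Bytes = 37,800 samples/s × 263 s × 3 bytes/sample × 2 ch = 59,648,400 bytes.
59,648,400 / 1,048,576 = 56.89 MiB.

56.89 MiB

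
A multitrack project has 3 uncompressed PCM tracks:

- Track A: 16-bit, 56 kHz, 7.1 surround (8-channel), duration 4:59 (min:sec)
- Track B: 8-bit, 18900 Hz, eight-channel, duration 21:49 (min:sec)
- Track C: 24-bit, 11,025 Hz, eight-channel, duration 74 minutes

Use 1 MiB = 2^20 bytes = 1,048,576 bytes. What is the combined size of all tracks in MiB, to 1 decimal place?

Track A: 4:59 (min:sec) = 299 s; 56,000 × 299 × 2 × 8 = 267,904,000 bytes.
Track B: 21:49 (min:sec) = 1,309 s; 18,900 × 1,309 × 1 × 8 = 197,920,800 bytes.
Track C: 74 minutes = 4,440 s; 11,025 × 4,440 × 3 × 8 = 1,174,824,000 bytes.
Total = 1,640,648,800 bytes = 1564.6 MiB.

1564.6 MiB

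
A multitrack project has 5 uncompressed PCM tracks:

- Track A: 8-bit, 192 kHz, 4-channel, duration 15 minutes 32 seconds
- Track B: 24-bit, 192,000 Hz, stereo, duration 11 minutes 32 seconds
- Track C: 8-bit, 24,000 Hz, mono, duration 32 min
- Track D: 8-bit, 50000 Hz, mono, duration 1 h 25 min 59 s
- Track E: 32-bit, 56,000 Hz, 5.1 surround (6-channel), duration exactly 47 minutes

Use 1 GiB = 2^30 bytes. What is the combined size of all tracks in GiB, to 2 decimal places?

Track A: 15 minutes 32 seconds = 932 s; 192,000 × 932 × 1 × 4 = 715,776,000 bytes.
Track B: 11 minutes 32 seconds = 692 s; 192,000 × 692 × 3 × 2 = 797,184,000 bytes.
Track C: 32 min = 1,920 s; 24,000 × 1,920 × 1 × 1 = 46,080,000 bytes.
Track D: 1 h 25 min 59 s = 5,159 s; 50,000 × 5,159 × 1 × 1 = 257,950,000 bytes.
Track E: exactly 47 minutes = 2,820 s; 56,000 × 2,820 × 4 × 6 = 3,790,080,000 bytes.
Total = 5,607,070,000 bytes = 5.22 GiB.

5.22 GiB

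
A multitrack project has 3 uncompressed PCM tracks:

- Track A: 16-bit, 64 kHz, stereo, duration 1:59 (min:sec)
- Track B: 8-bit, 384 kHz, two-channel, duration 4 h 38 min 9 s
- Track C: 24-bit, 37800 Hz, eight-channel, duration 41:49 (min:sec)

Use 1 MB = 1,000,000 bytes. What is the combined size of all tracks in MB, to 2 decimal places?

Track A: 1:59 (min:sec) = 119 s; 64,000 × 119 × 2 × 2 = 30,464,000 bytes.
Track B: 4 h 38 min 9 s = 16,689 s; 384,000 × 16,689 × 1 × 2 = 12,817,152,000 bytes.
Track C: 41:49 (min:sec) = 2,509 s; 37,800 × 2,509 × 3 × 8 = 2,276,164,800 bytes.
Total = 15,123,780,800 bytes = 15123.78 MB.

15123.78 MB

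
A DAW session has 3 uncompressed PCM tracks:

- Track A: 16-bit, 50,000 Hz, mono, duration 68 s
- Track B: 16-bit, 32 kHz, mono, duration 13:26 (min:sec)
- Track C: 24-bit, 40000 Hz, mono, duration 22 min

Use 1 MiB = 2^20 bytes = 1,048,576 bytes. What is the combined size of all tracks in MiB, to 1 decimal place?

206.7 MiB

Track A: 50,000 × 68 × 2 × 1 = 6,800,000 bytes.
Track B: 13:26 (min:sec) = 806 s; 32,000 × 806 × 2 × 1 = 51,584,000 bytes.
Track C: 22 min = 1,320 s; 40,000 × 1,320 × 3 × 1 = 158,400,000 bytes.
Total = 216,784,000 bytes = 206.7 MiB.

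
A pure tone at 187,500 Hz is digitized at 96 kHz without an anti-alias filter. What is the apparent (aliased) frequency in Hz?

4,500 Hz

Nyquist = 96,000/2 = 48,000 Hz; 187,500 Hz exceeds it.
Alias = |187,500 − 2×96,000| = |187,500 − 192,000| = 4,500 Hz.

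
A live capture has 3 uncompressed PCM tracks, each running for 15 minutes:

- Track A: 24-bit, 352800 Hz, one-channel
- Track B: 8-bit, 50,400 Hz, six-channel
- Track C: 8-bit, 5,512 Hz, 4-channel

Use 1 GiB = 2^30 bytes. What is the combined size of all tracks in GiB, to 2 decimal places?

15 minutes = 900 s.
Track A: 352,800 × 900 × 3 × 1 = 952,560,000 bytes.
Track B: 50,400 × 900 × 1 × 6 = 272,160,000 bytes.
Track C: 5,512 × 900 × 1 × 4 = 19,843,200 bytes.
Total = 1,244,563,200 bytes = 1.16 GiB.

1.16 GiB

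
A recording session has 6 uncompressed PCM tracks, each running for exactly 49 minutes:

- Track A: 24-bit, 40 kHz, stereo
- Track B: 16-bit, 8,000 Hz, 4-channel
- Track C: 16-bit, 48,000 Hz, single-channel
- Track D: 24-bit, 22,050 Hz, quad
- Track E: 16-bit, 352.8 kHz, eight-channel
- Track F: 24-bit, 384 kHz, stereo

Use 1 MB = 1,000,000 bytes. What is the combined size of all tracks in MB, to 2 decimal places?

25323.40 MB

exactly 49 minutes = 2,940 s.
Track A: 40,000 × 2,940 × 3 × 2 = 705,600,000 bytes.
Track B: 8,000 × 2,940 × 2 × 4 = 188,160,000 bytes.
Track C: 48,000 × 2,940 × 2 × 1 = 282,240,000 bytes.
Track D: 22,050 × 2,940 × 3 × 4 = 777,924,000 bytes.
Track E: 352,800 × 2,940 × 2 × 8 = 16,595,712,000 bytes.
Track F: 384,000 × 2,940 × 3 × 2 = 6,773,760,000 bytes.
Total = 25,323,396,000 bytes = 25323.40 MB.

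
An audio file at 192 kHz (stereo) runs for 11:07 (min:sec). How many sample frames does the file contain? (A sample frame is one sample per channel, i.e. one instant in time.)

11:07 (min:sec) = 667 s.
192,000 samples/s × 667 s = 128,064,000 frames.

128,064,000 sample frames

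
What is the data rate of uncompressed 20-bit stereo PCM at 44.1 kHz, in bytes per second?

Bit rate = 44,100 × 20 × 2 = 1,764,000 bits/s.
1,764,000 / 8 = 220,500 bytes/s.

220,500 bytes/s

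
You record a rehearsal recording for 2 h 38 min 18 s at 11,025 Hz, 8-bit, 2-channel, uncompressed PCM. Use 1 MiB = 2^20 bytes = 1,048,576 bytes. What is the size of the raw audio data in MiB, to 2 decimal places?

Duration = 2 h 38 min 18 s = 9,498 s.
Bytes = 11,025 samples/s × 9,498 s × 1 bytes/sample × 2 ch = 209,430,900 bytes.
209,430,900 / 1,048,576 = 199.73 MiB.

199.73 MiB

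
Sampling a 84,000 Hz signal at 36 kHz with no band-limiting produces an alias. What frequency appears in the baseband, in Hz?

12,000 Hz

Nyquist = 36,000/2 = 18,000 Hz; 84,000 Hz exceeds it.
Alias = |84,000 − 2×36,000| = |84,000 − 72,000| = 12,000 Hz.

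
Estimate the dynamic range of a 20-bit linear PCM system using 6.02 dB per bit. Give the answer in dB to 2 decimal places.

120.40 dB

20 × 6.02 = 120.40 dB.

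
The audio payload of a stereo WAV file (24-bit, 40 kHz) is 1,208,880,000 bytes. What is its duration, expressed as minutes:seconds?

83:57

Byte rate = 40,000 × 3 × 2 = 240,000 bytes/s.
Duration = 1,208,880,000 / 240,000 = 5,037 s.
5,037 s = 83:57.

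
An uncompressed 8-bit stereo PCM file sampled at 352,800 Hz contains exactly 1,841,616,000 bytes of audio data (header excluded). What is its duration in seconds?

2,610 seconds

Byte rate = 352,800 × 1 × 2 = 705,600 bytes/s.
Duration = 1,841,616,000 / 705,600 = 2,610 s.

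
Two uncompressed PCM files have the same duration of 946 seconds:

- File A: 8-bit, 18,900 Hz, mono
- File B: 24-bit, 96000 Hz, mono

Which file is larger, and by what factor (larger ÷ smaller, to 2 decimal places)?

File B, by a factor of 15.24

File A: 18,900 × 1 × 1 = 18,900 bytes/s.
File B: 96,000 × 3 × 1 = 288,000 bytes/s.
File B is larger; ratio = 272,448,000 / 17,879,400 = 15.24.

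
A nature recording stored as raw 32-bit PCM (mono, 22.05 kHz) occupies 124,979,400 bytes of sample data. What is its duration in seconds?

Byte rate = 22,050 × 4 × 1 = 88,200 bytes/s.
Duration = 124,979,400 / 88,200 = 1,417 s.

1,417 seconds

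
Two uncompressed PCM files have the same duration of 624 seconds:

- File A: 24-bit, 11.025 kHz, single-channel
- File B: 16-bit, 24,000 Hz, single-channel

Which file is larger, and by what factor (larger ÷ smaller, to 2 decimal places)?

File A: 11,025 × 3 × 1 = 33,075 bytes/s.
File B: 24,000 × 2 × 1 = 48,000 bytes/s.
File B is larger; ratio = 29,952,000 / 20,638,800 = 1.45.

File B, by a factor of 1.45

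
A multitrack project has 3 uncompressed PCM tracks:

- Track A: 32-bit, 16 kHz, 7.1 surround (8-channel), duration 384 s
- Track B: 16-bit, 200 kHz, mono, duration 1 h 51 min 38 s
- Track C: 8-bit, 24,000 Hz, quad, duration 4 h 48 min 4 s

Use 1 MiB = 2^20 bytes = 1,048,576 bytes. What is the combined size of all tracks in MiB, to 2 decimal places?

Track A: 16,000 × 384 × 4 × 8 = 196,608,000 bytes.
Track B: 1 h 51 min 38 s = 6,698 s; 200,000 × 6,698 × 2 × 1 = 2,679,200,000 bytes.
Track C: 4 h 48 min 4 s = 17,284 s; 24,000 × 17,284 × 1 × 4 = 1,659,264,000 bytes.
Total = 4,535,072,000 bytes = 4324.98 MiB.

4324.98 MiB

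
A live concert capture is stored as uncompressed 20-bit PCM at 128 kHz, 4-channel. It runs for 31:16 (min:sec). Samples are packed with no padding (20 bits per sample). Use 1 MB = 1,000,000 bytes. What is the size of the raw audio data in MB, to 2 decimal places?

2401.28 MB

Duration = 31:16 (min:sec) = 1,876 s.
Bits = 128,000 × 1,876 × 20 × 4 = 19,210,240,000 bits = 2,401,280,000 bytes.
2,401,280,000 / 1,000,000 = 2401.28 MB.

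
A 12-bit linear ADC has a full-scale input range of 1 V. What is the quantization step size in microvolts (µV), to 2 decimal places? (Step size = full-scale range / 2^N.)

1 V / 2^12 = 1 / 4,096 V = 244.14 µV.

244.14 µV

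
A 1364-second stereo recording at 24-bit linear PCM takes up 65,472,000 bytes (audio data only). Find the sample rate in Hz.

Bytes = sample_rate × seconds × bytes_per_sample × channels.
sample_rate = 65,472,000 / (1,364 × 3 × 2) = 65,472,000 / 8,184 = 8,000 Hz.

8,000 Hz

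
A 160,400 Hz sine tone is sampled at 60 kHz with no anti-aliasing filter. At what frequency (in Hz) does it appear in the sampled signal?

19,600 Hz

Nyquist = 60,000/2 = 30,000 Hz; 160,400 Hz exceeds it.
Alias = |160,400 − 3×60,000| = |160,400 − 180,000| = 19,600 Hz.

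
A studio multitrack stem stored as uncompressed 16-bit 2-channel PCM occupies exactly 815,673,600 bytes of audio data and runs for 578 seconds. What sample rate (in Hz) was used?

352,800 Hz

Bytes = sample_rate × seconds × bytes_per_sample × channels.
sample_rate = 815,673,600 / (578 × 2 × 2) = 815,673,600 / 2,312 = 352,800 Hz.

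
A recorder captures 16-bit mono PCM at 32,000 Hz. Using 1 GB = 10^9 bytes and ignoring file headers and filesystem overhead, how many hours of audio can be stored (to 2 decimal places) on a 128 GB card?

Uncompressed byte rate = 32,000 × 2 × 1 = 64,000 bytes/s.
Capacity = 128 × 1,000,000,000 = 128,000,000,000 bytes.
128,000,000,000 / 64,000 ≈ 2000000 s → 555.56 hours.

555.56 hours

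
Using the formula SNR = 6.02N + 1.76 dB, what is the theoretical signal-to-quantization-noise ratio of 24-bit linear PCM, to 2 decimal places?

146.24 dB

6.02 × 24 + 1.76 = 146.24 dB.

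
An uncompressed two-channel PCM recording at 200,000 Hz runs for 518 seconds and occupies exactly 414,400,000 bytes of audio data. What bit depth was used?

16 bits

Bytes per sample = 414,400,000 / (200,000 × 518 × 2) = 414,400,000 / 207,200,000 = 2.
Bit depth = 2 × 8 = 16 bits.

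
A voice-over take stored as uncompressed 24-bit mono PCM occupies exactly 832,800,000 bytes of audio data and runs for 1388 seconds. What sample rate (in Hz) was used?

Bytes = sample_rate × seconds × bytes_per_sample × channels.
sample_rate = 832,800,000 / (1,388 × 3 × 1) = 832,800,000 / 4,164 = 200,000 Hz.

200,000 Hz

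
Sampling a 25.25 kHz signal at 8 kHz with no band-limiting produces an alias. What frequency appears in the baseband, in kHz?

1.25 kHz

Nyquist = 8,000/2 = 4,000 Hz; 25,250 Hz exceeds it.
Alias = |25,250 − 3×8,000| = |25,250 − 24,000| = 1,250 Hz = 1.25 kHz.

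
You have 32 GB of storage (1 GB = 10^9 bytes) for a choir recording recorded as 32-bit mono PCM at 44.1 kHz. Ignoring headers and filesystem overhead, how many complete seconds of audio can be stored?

Uncompressed byte rate = 44,100 × 4 × 1 = 176,400 bytes/s.
Capacity = 32 × 1,000,000,000 = 32,000,000,000 bytes.
32,000,000,000 / 176,400 ≈ 181405.9 s → 181,405 seconds.

181,405 seconds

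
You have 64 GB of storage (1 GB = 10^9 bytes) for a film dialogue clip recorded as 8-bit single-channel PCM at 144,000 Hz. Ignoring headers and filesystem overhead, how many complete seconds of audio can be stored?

Uncompressed byte rate = 144,000 × 1 × 1 = 144,000 bytes/s.
Capacity = 64 × 1,000,000,000 = 64,000,000,000 bytes.
64,000,000,000 / 144,000 ≈ 444444.44 s → 444,444 seconds.

444,444 seconds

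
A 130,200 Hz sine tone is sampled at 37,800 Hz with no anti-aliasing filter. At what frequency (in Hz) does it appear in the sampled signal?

Nyquist = 37,800/2 = 18,900 Hz; 130,200 Hz exceeds it.
Alias = |130,200 − 3×37,800| = |130,200 − 113,400| = 16,800 Hz.

16,800 Hz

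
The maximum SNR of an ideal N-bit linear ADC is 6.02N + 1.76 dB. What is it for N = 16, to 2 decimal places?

6.02 × 16 + 1.76 = 98.08 dB.

98.08 dB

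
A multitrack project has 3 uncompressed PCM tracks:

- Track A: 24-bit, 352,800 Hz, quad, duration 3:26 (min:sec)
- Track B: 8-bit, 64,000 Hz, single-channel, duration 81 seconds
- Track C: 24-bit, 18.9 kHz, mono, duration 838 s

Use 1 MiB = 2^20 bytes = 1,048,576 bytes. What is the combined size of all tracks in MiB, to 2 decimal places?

Track A: 3:26 (min:sec) = 206 s; 352,800 × 206 × 3 × 4 = 872,121,600 bytes.
Track B: 64,000 × 81 × 1 × 1 = 5,184,000 bytes.
Track C: 18,900 × 838 × 3 × 1 = 47,514,600 bytes.
Total = 924,820,200 bytes = 881.98 MiB.

881.98 MiB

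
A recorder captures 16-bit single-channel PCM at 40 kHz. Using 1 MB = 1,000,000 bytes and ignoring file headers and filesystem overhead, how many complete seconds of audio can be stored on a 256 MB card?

3,200 seconds

Uncompressed byte rate = 40,000 × 2 × 1 = 80,000 bytes/s.
Capacity = 256 × 1,000,000 = 256,000,000 bytes.
256,000,000 / 80,000 ≈ 3200 s → 3,200 seconds.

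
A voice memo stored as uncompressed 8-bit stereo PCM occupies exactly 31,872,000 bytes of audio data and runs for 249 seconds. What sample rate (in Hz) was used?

Bytes = sample_rate × seconds × bytes_per_sample × channels.
sample_rate = 31,872,000 / (249 × 1 × 2) = 31,872,000 / 498 = 64,000 Hz.

64,000 Hz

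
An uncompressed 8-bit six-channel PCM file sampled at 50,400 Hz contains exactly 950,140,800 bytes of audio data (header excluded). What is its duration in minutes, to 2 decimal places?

Byte rate = 50,400 × 1 × 6 = 302,400 bytes/s.
Duration = 950,140,800 / 302,400 = 3,142 s.
3,142 s / 60 = 52.37 minutes.

52.37 minutes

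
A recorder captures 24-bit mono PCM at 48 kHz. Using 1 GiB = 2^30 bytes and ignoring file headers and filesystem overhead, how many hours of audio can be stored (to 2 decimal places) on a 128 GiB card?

265.12 hours

Uncompressed byte rate = 48,000 × 3 × 1 = 144,000 bytes/s.
Capacity = 128 × 1,073,741,824 = 137,438,953,472 bytes.
137,438,953,472 / 144,000 ≈ 954437.18 s → 265.12 hours.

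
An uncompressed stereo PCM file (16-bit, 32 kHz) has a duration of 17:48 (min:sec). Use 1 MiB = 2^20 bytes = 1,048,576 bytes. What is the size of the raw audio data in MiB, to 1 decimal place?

Duration = 17:48 (min:sec) = 1,068 s.
Bytes = 32,000 samples/s × 1,068 s × 2 bytes/sample × 2 ch = 136,704,000 bytes.
136,704,000 / 1,048,576 = 130.4 MiB.

130.4 MiB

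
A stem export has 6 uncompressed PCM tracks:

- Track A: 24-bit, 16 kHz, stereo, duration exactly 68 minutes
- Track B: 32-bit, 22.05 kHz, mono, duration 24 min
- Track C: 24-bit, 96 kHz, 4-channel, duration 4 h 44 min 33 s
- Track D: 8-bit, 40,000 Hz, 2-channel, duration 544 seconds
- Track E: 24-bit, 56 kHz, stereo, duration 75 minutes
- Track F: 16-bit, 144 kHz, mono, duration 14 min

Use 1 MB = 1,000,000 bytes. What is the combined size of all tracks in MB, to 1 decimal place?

Track A: exactly 68 minutes = 4,080 s; 16,000 × 4,080 × 3 × 2 = 391,680,000 bytes.
Track B: 24 min = 1,440 s; 22,050 × 1,440 × 4 × 1 = 127,008,000 bytes.
Track C: 4 h 44 min 33 s = 17,073 s; 96,000 × 17,073 × 3 × 4 = 19,668,096,000 bytes.
Track D: 40,000 × 544 × 1 × 2 = 43,520,000 bytes.
Track E: 75 minutes = 4,500 s; 56,000 × 4,500 × 3 × 2 = 1,512,000,000 bytes.
Track F: 14 min = 840 s; 144,000 × 840 × 2 × 1 = 241,920,000 bytes.
Total = 21,984,224,000 bytes = 21984.2 MB.

21984.2 MB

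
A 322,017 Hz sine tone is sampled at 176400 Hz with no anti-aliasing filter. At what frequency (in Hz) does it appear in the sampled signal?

30,783 Hz

Nyquist = 176,400/2 = 88,200 Hz; 322,017 Hz exceeds it.
Alias = |322,017 − 2×176,400| = |322,017 − 352,800| = 30,783 Hz.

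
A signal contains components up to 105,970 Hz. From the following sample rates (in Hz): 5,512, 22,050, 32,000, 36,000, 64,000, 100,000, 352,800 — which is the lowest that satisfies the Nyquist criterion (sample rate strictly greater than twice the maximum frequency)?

Need sample rate > 2 × 105,970 = 211,940 Hz.
Lowest listed rate above 211,940 Hz is 352,800 Hz.

352,800 Hz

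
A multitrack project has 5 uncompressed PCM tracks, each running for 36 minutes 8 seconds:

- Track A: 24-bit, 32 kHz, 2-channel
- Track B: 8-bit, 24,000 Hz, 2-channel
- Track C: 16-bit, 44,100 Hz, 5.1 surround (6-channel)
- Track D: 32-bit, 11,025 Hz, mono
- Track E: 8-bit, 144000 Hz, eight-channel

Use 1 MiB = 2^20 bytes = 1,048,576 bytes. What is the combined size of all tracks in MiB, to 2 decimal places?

4063.39 MiB

36 minutes 8 seconds = 2,168 s.
Track A: 32,000 × 2,168 × 3 × 2 = 416,256,000 bytes.
Track B: 24,000 × 2,168 × 1 × 2 = 104,064,000 bytes.
Track C: 44,100 × 2,168 × 2 × 6 = 1,147,305,600 bytes.
Track D: 11,025 × 2,168 × 4 × 1 = 95,608,800 bytes.
Track E: 144,000 × 2,168 × 1 × 8 = 2,497,536,000 bytes.
Total = 4,260,770,400 bytes = 4063.39 MiB.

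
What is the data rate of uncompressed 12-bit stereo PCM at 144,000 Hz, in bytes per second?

Bit rate = 144,000 × 12 × 2 = 3,456,000 bits/s.
3,456,000 / 8 = 432,000 bytes/s.

432,000 bytes/s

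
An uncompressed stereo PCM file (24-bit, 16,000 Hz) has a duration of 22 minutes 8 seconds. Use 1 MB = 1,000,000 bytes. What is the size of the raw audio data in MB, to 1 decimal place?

Duration = 22 minutes 8 seconds = 1,328 s.
Bytes = 16,000 samples/s × 1,328 s × 3 bytes/sample × 2 ch = 127,488,000 bytes.
127,488,000 / 1,000,000 = 127.5 MB.

127.5 MB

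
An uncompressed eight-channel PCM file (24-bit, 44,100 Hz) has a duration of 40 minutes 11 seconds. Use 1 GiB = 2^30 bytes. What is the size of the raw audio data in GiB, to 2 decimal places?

Duration = 40 minutes 11 seconds = 2,411 s.
Bytes = 44,100 samples/s × 2,411 s × 3 bytes/sample × 8 ch = 2,551,802,400 bytes.
2,551,802,400 / 1,073,741,824 = 2.38 GiB.

2.38 GiB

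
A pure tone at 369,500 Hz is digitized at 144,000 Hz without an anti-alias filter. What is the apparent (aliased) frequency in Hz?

Nyquist = 144,000/2 = 72,000 Hz; 369,500 Hz exceeds it.
Alias = |369,500 − 3×144,000| = |369,500 − 432,000| = 62,500 Hz.

62,500 Hz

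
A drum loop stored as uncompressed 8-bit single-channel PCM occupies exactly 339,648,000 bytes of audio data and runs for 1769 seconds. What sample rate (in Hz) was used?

Bytes = sample_rate × seconds × bytes_per_sample × channels.
sample_rate = 339,648,000 / (1,769 × 1 × 1) = 339,648,000 / 1,769 = 192,000 Hz.

192,000 Hz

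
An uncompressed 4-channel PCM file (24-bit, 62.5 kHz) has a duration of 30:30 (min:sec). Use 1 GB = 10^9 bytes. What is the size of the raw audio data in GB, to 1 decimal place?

1.4 GB

Duration = 30:30 (min:sec) = 1,830 s.
Bytes = 62,500 samples/s × 1,830 s × 3 bytes/sample × 4 ch = 1,372,500,000 bytes.
1,372,500,000 / 1,000,000,000 = 1.4 GB.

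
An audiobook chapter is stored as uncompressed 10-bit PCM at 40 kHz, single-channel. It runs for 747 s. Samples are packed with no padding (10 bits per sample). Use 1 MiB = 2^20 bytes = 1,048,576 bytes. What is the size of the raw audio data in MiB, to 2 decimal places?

Bits = 40,000 × 747 × 10 × 1 = 298,800,000 bits = 37,350,000 bytes.
37,350,000 / 1,048,576 = 35.62 MiB.

35.62 MiB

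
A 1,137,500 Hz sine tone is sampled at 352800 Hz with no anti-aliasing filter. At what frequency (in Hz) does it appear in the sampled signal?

Nyquist = 352,800/2 = 176,400 Hz; 1,137,500 Hz exceeds it.
Alias = |1,137,500 − 3×352,800| = |1,137,500 − 1,058,400| = 79,100 Hz.

79,100 Hz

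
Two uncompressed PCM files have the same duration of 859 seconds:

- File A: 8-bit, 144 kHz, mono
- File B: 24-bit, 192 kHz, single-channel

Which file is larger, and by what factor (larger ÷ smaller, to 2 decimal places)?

File A: 144,000 × 1 × 1 = 144,000 bytes/s.
File B: 192,000 × 3 × 1 = 576,000 bytes/s.
File B is larger; ratio = 494,784,000 / 123,696,000 = 4.00.

File B, by a factor of 4.00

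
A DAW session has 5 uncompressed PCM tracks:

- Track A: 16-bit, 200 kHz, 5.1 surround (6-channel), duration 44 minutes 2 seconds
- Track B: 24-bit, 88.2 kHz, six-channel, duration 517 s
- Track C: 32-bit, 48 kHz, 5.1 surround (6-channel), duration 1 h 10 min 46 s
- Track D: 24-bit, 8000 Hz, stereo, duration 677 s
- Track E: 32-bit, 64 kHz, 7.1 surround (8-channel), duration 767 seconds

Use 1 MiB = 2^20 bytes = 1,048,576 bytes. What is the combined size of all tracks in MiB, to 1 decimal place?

13023.7 MiB

Track A: 44 minutes 2 seconds = 2,642 s; 200,000 × 2,642 × 2 × 6 = 6,340,800,000 bytes.
Track B: 88,200 × 517 × 3 × 6 = 820,789,200 bytes.
Track C: 1 h 10 min 46 s = 4,246 s; 48,000 × 4,246 × 4 × 6 = 4,891,392,000 bytes.
Track D: 8,000 × 677 × 3 × 2 = 32,496,000 bytes.
Track E: 64,000 × 767 × 4 × 8 = 1,570,816,000 bytes.
Total = 13,656,293,200 bytes = 13023.7 MiB.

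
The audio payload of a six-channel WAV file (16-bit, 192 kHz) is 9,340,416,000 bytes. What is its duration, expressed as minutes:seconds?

Byte rate = 192,000 × 2 × 6 = 2,304,000 bytes/s.
Duration = 9,340,416,000 / 2,304,000 = 4,054 s.
4,054 s = 67:34.

67:34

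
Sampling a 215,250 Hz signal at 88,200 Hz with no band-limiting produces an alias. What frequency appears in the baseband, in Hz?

38,850 Hz

Nyquist = 88,200/2 = 44,100 Hz; 215,250 Hz exceeds it.
Alias = |215,250 − 2×88,200| = |215,250 − 176,400| = 38,850 Hz.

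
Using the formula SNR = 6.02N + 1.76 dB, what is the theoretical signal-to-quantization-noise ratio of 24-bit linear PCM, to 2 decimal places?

146.24 dB

6.02 × 24 + 1.76 = 146.24 dB.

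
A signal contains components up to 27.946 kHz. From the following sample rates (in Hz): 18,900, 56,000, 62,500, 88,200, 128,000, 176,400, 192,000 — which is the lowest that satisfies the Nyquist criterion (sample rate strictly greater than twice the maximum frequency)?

56,000 Hz

Need sample rate > 2 × 27,946 = 55,892 Hz.
Lowest listed rate above 55,892 Hz is 56,000 Hz.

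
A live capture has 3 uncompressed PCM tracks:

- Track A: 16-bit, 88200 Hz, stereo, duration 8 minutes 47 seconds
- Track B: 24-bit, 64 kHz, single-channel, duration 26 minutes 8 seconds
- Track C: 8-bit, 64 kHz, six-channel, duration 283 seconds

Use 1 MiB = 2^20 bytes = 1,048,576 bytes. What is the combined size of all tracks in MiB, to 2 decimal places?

568.06 MiB

Track A: 8 minutes 47 seconds = 527 s; 88,200 × 527 × 2 × 2 = 185,925,600 bytes.
Track B: 26 minutes 8 seconds = 1,568 s; 64,000 × 1,568 × 3 × 1 = 301,056,000 bytes.
Track C: 64,000 × 283 × 1 × 6 = 108,672,000 bytes.
Total = 595,653,600 bytes = 568.06 MiB.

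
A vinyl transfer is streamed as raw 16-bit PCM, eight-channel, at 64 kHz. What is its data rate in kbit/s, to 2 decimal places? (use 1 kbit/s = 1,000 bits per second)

Bit rate = 64,000 × 16 × 8 = 8,192,000 bits/s.
= 8192.00 kbit/s.

8192.00 kbit/s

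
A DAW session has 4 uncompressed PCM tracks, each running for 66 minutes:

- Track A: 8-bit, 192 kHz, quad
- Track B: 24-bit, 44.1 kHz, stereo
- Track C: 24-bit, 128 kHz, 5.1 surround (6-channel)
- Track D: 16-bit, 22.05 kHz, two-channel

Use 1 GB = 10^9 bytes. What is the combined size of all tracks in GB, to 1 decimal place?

13.6 GB

66 minutes = 3,960 s.
Track A: 192,000 × 3,960 × 1 × 4 = 3,041,280,000 bytes.
Track B: 44,100 × 3,960 × 3 × 2 = 1,047,816,000 bytes.
Track C: 128,000 × 3,960 × 3 × 6 = 9,123,840,000 bytes.
Track D: 22,050 × 3,960 × 2 × 2 = 349,272,000 bytes.
Total = 13,562,208,000 bytes = 13.6 GB.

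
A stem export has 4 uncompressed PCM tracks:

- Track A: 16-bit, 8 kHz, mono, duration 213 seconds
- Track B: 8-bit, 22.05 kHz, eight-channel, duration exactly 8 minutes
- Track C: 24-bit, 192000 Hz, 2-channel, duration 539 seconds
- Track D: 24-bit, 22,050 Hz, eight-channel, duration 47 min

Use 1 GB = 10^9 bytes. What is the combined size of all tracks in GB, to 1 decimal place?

2.2 GB

Track A: 8,000 × 213 × 2 × 1 = 3,408,000 bytes.
Track B: exactly 8 minutes = 480 s; 22,050 × 480 × 1 × 8 = 84,672,000 bytes.
Track C: 192,000 × 539 × 3 × 2 = 620,928,000 bytes.
Track D: 47 min = 2,820 s; 22,050 × 2,820 × 3 × 8 = 1,492,344,000 bytes.
Total = 2,201,352,000 bytes = 2.2 GB.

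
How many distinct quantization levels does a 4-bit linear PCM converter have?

16 levels

2^4 = 16.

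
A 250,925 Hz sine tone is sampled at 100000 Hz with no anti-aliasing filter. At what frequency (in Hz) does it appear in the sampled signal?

Nyquist = 100,000/2 = 50,000 Hz; 250,925 Hz exceeds it.
Alias = |250,925 − 3×100,000| = |250,925 − 300,000| = 49,075 Hz.

49,075 Hz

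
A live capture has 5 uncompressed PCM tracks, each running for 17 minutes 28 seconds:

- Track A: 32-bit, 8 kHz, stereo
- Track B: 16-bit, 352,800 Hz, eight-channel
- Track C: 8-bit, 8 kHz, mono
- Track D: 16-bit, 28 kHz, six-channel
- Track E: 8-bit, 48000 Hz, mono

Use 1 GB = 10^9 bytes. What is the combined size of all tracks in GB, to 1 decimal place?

17 minutes 28 seconds = 1,048 s.
Track A: 8,000 × 1,048 × 4 × 2 = 67,072,000 bytes.
Track B: 352,800 × 1,048 × 2 × 8 = 5,915,750,400 bytes.
Track C: 8,000 × 1,048 × 1 × 1 = 8,384,000 bytes.
Track D: 28,000 × 1,048 × 2 × 6 = 352,128,000 bytes.
Track E: 48,000 × 1,048 × 1 × 1 = 50,304,000 bytes.
Total = 6,393,638,400 bytes = 6.4 GB.

6.4 GB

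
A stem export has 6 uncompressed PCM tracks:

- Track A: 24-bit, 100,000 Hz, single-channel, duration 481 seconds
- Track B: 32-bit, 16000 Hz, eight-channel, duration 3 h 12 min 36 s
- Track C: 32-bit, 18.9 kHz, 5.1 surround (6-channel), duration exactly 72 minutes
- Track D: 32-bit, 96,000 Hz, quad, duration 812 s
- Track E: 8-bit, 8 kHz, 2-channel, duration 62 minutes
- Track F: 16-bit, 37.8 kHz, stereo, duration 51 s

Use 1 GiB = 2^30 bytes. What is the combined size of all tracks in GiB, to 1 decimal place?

Track A: 100,000 × 481 × 3 × 1 = 144,300,000 bytes.
Track B: 3 h 12 min 36 s = 11,556 s; 16,000 × 11,556 × 4 × 8 = 5,916,672,000 bytes.
Track C: exactly 72 minutes = 4,320 s; 18,900 × 4,320 × 4 × 6 = 1,959,552,000 bytes.
Track D: 96,000 × 812 × 4 × 4 = 1,247,232,000 bytes.
Track E: 62 minutes = 3,720 s; 8,000 × 3,720 × 1 × 2 = 59,520,000 bytes.
Track F: 37,800 × 51 × 2 × 2 = 7,711,200 bytes.
Total = 9,334,987,200 bytes = 8.7 GiB.

8.7 GiB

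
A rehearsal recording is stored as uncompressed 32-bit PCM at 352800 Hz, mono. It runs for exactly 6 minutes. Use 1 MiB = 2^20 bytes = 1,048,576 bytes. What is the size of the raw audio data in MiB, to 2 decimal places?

484.50 MiB

Duration = exactly 6 minutes = 360 s.
Bytes = 352,800 samples/s × 360 s × 4 bytes/sample × 1 ch = 508,032,000 bytes.
508,032,000 / 1,048,576 = 484.50 MiB.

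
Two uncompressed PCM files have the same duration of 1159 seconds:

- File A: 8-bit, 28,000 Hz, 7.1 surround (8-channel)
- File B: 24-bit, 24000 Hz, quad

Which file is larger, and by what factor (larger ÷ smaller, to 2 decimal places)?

File B, by a factor of 1.29

File A: 28,000 × 1 × 8 = 224,000 bytes/s.
File B: 24,000 × 3 × 4 = 288,000 bytes/s.
File B is larger; ratio = 333,792,000 / 259,616,000 = 1.29.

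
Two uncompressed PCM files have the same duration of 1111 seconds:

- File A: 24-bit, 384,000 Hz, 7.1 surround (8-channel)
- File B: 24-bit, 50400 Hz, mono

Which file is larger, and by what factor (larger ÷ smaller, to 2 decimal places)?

File A: 384,000 × 3 × 8 = 9,216,000 bytes/s.
File B: 50,400 × 3 × 1 = 151,200 bytes/s.
File A is larger; ratio = 10,238,976,000 / 167,983,200 = 60.95.

File A, by a factor of 60.95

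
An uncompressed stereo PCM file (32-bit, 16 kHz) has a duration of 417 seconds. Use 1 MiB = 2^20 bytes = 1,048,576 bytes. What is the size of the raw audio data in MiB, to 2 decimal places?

50.90 MiB

Bytes = 16,000 samples/s × 417 s × 4 bytes/sample × 2 ch = 53,376,000 bytes.
53,376,000 / 1,048,576 = 50.90 MiB.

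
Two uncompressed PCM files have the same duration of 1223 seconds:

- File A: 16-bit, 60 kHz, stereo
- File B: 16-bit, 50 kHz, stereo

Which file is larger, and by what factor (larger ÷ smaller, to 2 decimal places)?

File A: 60,000 × 2 × 2 = 240,000 bytes/s.
File B: 50,000 × 2 × 2 = 200,000 bytes/s.
File A is larger; ratio = 293,520,000 / 244,600,000 = 1.20.

File A, by a factor of 1.20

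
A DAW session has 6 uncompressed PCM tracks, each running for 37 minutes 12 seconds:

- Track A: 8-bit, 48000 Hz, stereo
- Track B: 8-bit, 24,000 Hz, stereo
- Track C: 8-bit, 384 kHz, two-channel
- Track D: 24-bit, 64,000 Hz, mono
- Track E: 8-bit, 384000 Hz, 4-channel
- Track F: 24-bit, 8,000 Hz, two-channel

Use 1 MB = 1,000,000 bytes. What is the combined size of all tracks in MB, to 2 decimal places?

37 minutes 12 seconds = 2,232 s.
Track A: 48,000 × 2,232 × 1 × 2 = 214,272,000 bytes.
Track B: 24,000 × 2,232 × 1 × 2 = 107,136,000 bytes.
Track C: 384,000 × 2,232 × 1 × 2 = 1,714,176,000 bytes.
Track D: 64,000 × 2,232 × 3 × 1 = 428,544,000 bytes.
Track E: 384,000 × 2,232 × 1 × 4 = 3,428,352,000 bytes.
Track F: 8,000 × 2,232 × 3 × 2 = 107,136,000 bytes.
Total = 5,999,616,000 bytes = 5999.62 MB.

5999.62 MB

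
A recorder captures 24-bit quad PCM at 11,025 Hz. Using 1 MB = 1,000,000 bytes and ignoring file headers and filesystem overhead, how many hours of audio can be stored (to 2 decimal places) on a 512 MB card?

1.07 hours

Uncompressed byte rate = 11,025 × 3 × 4 = 132,300 bytes/s.
Capacity = 512 × 1,000,000 = 512,000,000 bytes.
512,000,000 / 132,300 ≈ 3869.99 s → 1.07 hours.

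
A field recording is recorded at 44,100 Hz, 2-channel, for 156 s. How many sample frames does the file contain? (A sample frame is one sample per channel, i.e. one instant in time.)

6,879,600 sample frames

44,100 samples/s × 156 s = 6,879,600 frames.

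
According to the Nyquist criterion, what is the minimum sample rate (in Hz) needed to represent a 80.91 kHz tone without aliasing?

Minimum sample rate = 2 × 80,910 Hz = 161,820 Hz.

161,820 Hz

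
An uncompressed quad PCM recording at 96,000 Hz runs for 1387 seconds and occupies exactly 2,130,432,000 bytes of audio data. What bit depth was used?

Bytes per sample = 2,130,432,000 / (96,000 × 1,387 × 4) = 2,130,432,000 / 532,608,000 = 4.
Bit depth = 4 × 8 = 32 bits.

32 bits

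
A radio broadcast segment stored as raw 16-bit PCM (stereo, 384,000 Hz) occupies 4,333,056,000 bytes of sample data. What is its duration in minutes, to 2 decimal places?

Byte rate = 384,000 × 2 × 2 = 1,536,000 bytes/s.
Duration = 4,333,056,000 / 1,536,000 = 2,821 s.
2,821 s / 60 = 47.02 minutes.

47.02 minutes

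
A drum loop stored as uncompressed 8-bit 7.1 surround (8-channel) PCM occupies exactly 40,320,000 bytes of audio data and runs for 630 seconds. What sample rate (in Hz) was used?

8,000 Hz

Bytes = sample_rate × seconds × bytes_per_sample × channels.
sample_rate = 40,320,000 / (630 × 1 × 8) = 40,320,000 / 5,040 = 8,000 Hz.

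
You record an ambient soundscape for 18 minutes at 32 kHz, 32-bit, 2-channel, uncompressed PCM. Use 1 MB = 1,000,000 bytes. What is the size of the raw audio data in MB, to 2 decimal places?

Duration = 18 minutes = 1,080 s.
Bytes = 32,000 samples/s × 1,080 s × 4 bytes/sample × 2 ch = 276,480,000 bytes.
276,480,000 / 1,000,000 = 276.48 MB.

276.48 MB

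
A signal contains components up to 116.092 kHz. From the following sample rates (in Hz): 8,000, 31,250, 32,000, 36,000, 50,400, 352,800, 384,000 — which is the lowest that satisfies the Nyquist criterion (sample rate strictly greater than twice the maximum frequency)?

Need sample rate > 2 × 116,092 = 232,184 Hz.
Lowest listed rate above 232,184 Hz is 352,800 Hz.

352,800 Hz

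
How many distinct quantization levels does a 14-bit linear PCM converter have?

2^14 = 16,384.

16,384 levels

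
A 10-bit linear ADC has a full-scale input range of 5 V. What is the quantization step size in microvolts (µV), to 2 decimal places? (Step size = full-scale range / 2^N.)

5 V / 2^10 = 5 / 1,024 V = 4882.81 µV.

4882.81 µV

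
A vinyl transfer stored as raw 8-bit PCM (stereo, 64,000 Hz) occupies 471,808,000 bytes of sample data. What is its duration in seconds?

Byte rate = 64,000 × 1 × 2 = 128,000 bytes/s.
Duration = 471,808,000 / 128,000 = 3,686 s.

3,686 seconds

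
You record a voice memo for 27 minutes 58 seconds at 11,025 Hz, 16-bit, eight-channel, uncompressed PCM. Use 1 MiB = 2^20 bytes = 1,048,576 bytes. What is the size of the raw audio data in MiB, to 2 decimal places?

Duration = 27 minutes 58 seconds = 1,678 s.
Bytes = 11,025 samples/s × 1,678 s × 2 bytes/sample × 8 ch = 295,999,200 bytes.
295,999,200 / 1,048,576 = 282.29 MiB.

282.29 MiB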